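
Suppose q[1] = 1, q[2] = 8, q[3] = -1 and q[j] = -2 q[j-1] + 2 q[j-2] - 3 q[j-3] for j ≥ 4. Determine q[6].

q[4] = -2·(-1) + 2·8 - 3·1 = 15
q[5] = -2·15 + 2·(-1) - 3·8 = -56
q[6] = -2·(-56) + 2·15 - 3·(-1) = 145

145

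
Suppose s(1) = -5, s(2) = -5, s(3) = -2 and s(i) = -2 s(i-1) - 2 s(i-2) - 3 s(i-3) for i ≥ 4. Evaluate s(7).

-61

s(4) = -2(-2) - 2(-5) - 3(-5) = 29
s(5) = -2(29) - 2(-2) - 3(-5) = -39
s(6) = -2(-39) - 2(29) - 3(-2) = 26
s(7) = -2(26) - 2(-39) - 3(29) = -61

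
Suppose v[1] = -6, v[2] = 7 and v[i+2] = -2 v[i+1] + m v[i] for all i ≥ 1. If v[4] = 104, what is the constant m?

v[3] = -14 - 6m
v[4] = 28 + 19m
So 28 + 19m = 104, giving m = 4.

4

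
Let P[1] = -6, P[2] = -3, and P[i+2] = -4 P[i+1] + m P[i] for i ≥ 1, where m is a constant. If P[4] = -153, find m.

P[3] = 12 - 6m
P[4] = -48 + 21m
So -48 + 21m = -153, giving m = -5.

-5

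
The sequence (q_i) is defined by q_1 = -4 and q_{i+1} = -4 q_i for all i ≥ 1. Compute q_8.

q_2 = -4*(-4) = 16
q_3 = -4*16 = -64
q_4 = -4*(-64) = 256
q_5 = -4*256 = -1024
q_6 = -4*(-1024) = 4096
q_7 = -4*4096 = -16384
q_8 = -4*(-16384) = 65536

65536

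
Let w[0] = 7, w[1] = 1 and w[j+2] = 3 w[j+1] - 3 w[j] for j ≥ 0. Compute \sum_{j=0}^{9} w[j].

w[2] = 3(1) - 3(7) = -18
w[3] = 3(-18) - 3(1) = -57
w[4] = 3(-57) - 3(-18) = -117
w[5] = 3(-117) - 3(-57) = -180
w[6] = 3(-180) - 3(-117) = -189
w[7] = 3(-189) - 3(-180) = -27
w[8] = 3(-27) - 3(-189) = 486
w[9] = 3(486) - 3(-27) = 1539
Sum = 7 + 1 + (-18) + (-57) + (-117) + (-180) + (-189) + (-27) + 486 + 1539 = 1445

1445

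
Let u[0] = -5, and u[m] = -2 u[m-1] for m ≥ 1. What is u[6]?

u[1] = -2*(-5) = 10
u[2] = -2*10 = -20
u[3] = -2*(-20) = 40
u[4] = -2*40 = -80
u[5] = -2*(-80) = 160
u[6] = -2*160 = -320

-320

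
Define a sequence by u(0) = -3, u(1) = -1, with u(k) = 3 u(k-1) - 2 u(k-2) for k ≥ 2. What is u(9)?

1019

u(2) = 3(-1) - 2(-3) = 3
u(3) = 3(3) - 2(-1) = 11
u(4) = 3(11) - 2(3) = 27
u(5) = 3(27) - 2(11) = 59
u(6) = 3(59) - 2(27) = 123
u(7) = 3(123) - 2(59) = 251
u(8) = 3(251) - 2(123) = 507
u(9) = 3(507) - 2(251) = 1019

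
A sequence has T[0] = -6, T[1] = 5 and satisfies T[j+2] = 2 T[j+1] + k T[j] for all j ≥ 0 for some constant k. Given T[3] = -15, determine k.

T[2] = 10 - 6k
T[3] = 20 - 7k
So 20 - 7k = -15, giving k = 5.

5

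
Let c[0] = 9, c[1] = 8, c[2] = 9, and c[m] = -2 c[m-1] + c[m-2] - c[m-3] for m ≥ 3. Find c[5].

-106

c[3] = -2*9 + 8 - 9 = -19
c[4] = -2*(-19) + 9 - 8 = 39
c[5] = -2*39 + (-19) - 9 = -106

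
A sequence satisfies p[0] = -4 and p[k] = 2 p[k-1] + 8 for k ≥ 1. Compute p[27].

536870904

The fixed point is 8/(1 - 2) = -8, so p[k] + 8 = 2(p[k-1] + 8).
Hence p[k] = 4·2^k - 8.
p[27] = 4·2^{27} - 8 = 4·134217728 - 8 = 536870904.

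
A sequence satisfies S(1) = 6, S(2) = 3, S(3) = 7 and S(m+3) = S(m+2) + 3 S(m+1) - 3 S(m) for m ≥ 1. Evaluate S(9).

S(4) = 7 + 3·3 - 3·6 = -2
S(5) = (-2) + 3·7 - 3·3 = 10
S(6) = 10 + 3·(-2) - 3·7 = -17
S(7) = (-17) + 3·10 - 3·(-2) = 19
S(8) = 19 + 3·(-17) - 3·10 = -62
S(9) = (-62) + 3·19 - 3·(-17) = 46

46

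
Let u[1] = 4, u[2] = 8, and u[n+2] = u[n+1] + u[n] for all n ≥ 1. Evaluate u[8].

u[3] = 8 + 4 = 12
u[4] = 12 + 8 = 20
u[5] = 20 + 12 = 32
u[6] = 32 + 20 = 52
u[7] = 52 + 32 = 84
u[8] = 84 + 52 = 136

136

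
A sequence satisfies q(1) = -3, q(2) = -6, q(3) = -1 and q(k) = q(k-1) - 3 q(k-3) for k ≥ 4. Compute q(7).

q(4) = (-1) - 3(-3) = 8
q(5) = 8 - 3(-6) = 26
q(6) = 26 - 3(-1) = 29
q(7) = 29 - 3(8) = 5

5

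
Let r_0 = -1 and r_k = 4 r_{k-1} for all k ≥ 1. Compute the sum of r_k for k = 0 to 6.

r_1 = 4·(-1) = -4
r_2 = 4·(-4) = -16
r_3 = 4·(-16) = -64
r_4 = 4·(-64) = -256
r_5 = 4·(-256) = -1024
r_6 = 4·(-1024) = -4096
Sum = (-1) + (-4) + (-16) + (-64) + (-256) + (-1024) + (-4096) = -5461

-5461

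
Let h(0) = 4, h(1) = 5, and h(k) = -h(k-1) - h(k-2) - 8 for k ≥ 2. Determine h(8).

h(2) = -5 - 4 - 8 = -17
h(3) = -(-17) - 5 - 8 = 4
h(4) = -4 - (-17) - 8 = 5
h(5) = -5 - 4 - 8 = -17
h(6) = -(-17) - 5 - 8 = 4
h(7) = -4 - (-17) - 8 = 5
h(8) = -5 - 4 - 8 = -17

-17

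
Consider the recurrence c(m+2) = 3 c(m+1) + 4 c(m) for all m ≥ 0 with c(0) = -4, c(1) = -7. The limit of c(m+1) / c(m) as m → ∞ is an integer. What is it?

The characteristic equation is r^2 - 3r - 4 = 0, which factors as (r - 4)(r + 1) = 0.
So the roots are 4 and -1. Since |4| > |-1| and the coefficient of 4^m is non-zero, the ratio tends to 4.

4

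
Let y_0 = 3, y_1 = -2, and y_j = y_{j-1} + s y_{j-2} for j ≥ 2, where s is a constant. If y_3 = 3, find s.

5

y_2 = -2 + 3s
y_3 = -2 + s
So -2 + s = 3, giving s = 5.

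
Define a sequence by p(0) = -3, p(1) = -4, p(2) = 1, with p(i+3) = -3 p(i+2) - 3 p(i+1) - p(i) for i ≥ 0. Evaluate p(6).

p(3) = -3(1) - 3(-4) - (-3) = 12
p(4) = -3(12) - 3(1) - (-4) = -35
p(5) = -3(-35) - 3(12) - 1 = 68
p(6) = -3(68) - 3(-35) - 12 = -111

-111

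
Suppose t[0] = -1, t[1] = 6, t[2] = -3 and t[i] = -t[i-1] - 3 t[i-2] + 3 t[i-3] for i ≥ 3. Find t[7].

t[3] = -(-3) - 3(6) + 3(-1) = -18
t[4] = -(-18) - 3(-3) + 3(6) = 45
t[5] = -45 - 3(-18) + 3(-3) = 0
t[6] = -0 - 3(45) + 3(-18) = -189
t[7] = -(-189) - 3(0) + 3(45) = 324

324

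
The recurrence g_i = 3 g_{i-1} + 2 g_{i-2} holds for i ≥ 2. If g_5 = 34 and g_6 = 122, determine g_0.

Rearranging, g_{i-2} = (g_i - 3 g_{i-1}) / 2.
g_4 = (122 - 3*34) / 2 = 20/2 = 10
g_3 = (34 - 3*10) / 2 = 4/2 = 2
g_2 = (10 - 3*2) / 2 = 4/2 = 2
g_1 = (2 - 3*2) / 2 = -4/2 = -2
g_0 = (2 - 3*(-2)) / 2 = 8/2 = 4

4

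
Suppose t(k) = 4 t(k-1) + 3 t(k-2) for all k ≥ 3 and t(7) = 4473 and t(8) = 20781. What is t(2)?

Rearranging, t(k-2) = (t(k) - 4 t(k-1)) / 3.
t(6) = (20781 - 4*4473) / 3 = 2889/3 = 963
t(5) = (4473 - 4*963) / 3 = 621/3 = 207
t(4) = (963 - 4*207) / 3 = 135/3 = 45
t(3) = (207 - 4*45) / 3 = 27/3 = 9
t(2) = (45 - 4*9) / 3 = 9/3 = 3

3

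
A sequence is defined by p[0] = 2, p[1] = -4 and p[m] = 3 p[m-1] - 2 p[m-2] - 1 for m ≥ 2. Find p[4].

-99

p[2] = 3(-4) - 2(2) - 1 = -17
p[3] = 3(-17) - 2(-4) - 1 = -44
p[4] = 3(-44) - 2(-17) - 1 = -99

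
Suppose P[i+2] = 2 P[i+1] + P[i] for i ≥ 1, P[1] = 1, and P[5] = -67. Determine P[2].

Let P[2] = x.
P[3] = 1 + 2x
P[4] = 2 + 5x
P[5] = 5 + 12x
So 5 + 12x = -67, giving x = -6.

-6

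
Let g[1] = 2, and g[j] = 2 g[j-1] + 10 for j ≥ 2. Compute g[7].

g[2] = 2*2 + 10 = 14
g[3] = 2*14 + 10 = 38
g[4] = 2*38 + 10 = 86
g[5] = 2*86 + 10 = 182
g[6] = 2*182 + 10 = 374
g[7] = 2*374 + 10 = 758

758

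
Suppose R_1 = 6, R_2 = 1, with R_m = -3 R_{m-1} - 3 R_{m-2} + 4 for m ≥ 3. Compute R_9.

475

R_3 = -3·1 - 3·6 + 4 = -17
R_4 = -3·(-17) - 3·1 + 4 = 52
R_5 = -3·52 - 3·(-17) + 4 = -101
R_6 = -3·(-101) - 3·52 + 4 = 151
R_7 = -3·151 - 3·(-101) + 4 = -146
R_8 = -3·(-146) - 3·151 + 4 = -11
R_9 = -3·(-11) - 3·(-146) + 4 = 475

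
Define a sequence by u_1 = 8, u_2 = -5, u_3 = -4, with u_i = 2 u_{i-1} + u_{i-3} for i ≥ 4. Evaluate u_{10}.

u_4 = 2(-4) + 8 = 0
u_5 = 2(0) + (-5) = -5
u_6 = 2(-5) + (-4) = -14
u_7 = 2(-14) + 0 = -28
u_8 = 2(-28) + (-5) = -61
u_9 = 2(-61) + (-14) = -136
u_{10} = 2(-136) + (-28) = -300

-300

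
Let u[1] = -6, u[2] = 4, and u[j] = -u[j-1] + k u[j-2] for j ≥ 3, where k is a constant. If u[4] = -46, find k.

u[3] = -4 - 6k
u[4] = 4 + 10k
So 4 + 10k = -46, giving k = -5.

-5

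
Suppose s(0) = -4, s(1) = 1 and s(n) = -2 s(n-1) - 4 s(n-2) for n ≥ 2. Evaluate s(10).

512

s(2) = -2(1) - 4(-4) = 14
s(3) = -2(14) - 4(1) = -32
s(4) = -2(-32) - 4(14) = 8
s(5) = -2(8) - 4(-32) = 112
s(6) = -2(112) - 4(8) = -256
s(7) = -2(-256) - 4(112) = 64
s(8) = -2(64) - 4(-256) = 896
s(9) = -2(896) - 4(64) = -2048
s(10) = -2(-2048) - 4(896) = 512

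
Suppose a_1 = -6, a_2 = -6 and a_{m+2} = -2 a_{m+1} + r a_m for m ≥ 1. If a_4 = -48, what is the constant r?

a_3 = 12 - 6r
a_4 = -24 + 6r
So -24 + 6r = -48, giving r = -4.

-4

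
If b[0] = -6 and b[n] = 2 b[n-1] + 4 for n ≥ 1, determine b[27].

The fixed point is 4/(1 - 2) = -4, so b[n] + 4 = 2(b[n-1] + 4).
Hence b[n] = -2·2^n - 4.
b[27] = -2·2^{27} - 4 = -2·134217728 - 4 = -268435460.

-268435460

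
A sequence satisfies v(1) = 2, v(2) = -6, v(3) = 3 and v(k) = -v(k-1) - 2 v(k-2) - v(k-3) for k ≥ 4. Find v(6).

v(4) = -3 - 2(-6) - 2 = 7
v(5) = -7 - 2(3) - (-6) = -7
v(6) = -(-7) - 2(7) - 3 = -10

-10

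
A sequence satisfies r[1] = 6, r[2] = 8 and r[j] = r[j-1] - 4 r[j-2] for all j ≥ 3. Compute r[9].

r[3] = 8 - 4*6 = -16
r[4] = (-16) - 4*8 = -48
r[5] = (-48) - 4*(-16) = 16
r[6] = 16 - 4*(-48) = 208
r[7] = 208 - 4*16 = 144
r[8] = 144 - 4*208 = -688
r[9] = (-688) - 4*144 = -1264

-1264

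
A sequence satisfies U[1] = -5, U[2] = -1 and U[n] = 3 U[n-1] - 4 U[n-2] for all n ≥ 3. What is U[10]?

-1945

U[3] = 3*(-1) - 4*(-5) = 17
U[4] = 3*17 - 4*(-1) = 55
U[5] = 3*55 - 4*17 = 97
U[6] = 3*97 - 4*55 = 71
U[7] = 3*71 - 4*97 = -175
U[8] = 3*(-175) - 4*71 = -809
U[9] = 3*(-809) - 4*(-175) = -1727
U[10] = 3*(-1727) - 4*(-809) = -1945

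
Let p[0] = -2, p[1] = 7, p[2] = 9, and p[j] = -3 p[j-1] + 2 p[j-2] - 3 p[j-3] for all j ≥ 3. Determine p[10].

p[3] = -3·9 + 2·7 - 3·(-2) = -7
p[4] = -3·(-7) + 2·9 - 3·7 = 18
p[5] = -3·18 + 2·(-7) - 3·9 = -95
p[6] = -3·(-95) + 2·18 - 3·(-7) = 342
p[7] = -3·342 + 2·(-95) - 3·18 = -1270
p[8] = -3·(-1270) + 2·342 - 3·(-95) = 4779
p[9] = -3·4779 + 2·(-1270) - 3·342 = -17903
p[10] = -3·(-17903) + 2·4779 - 3·(-1270) = 67077

67077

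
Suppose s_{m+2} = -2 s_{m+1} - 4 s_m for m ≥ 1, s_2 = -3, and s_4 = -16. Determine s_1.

-2

Let s_1 = y.
s_3 = 6 - 4y
s_4 = 8y
So 8y = -16, giving y = -2.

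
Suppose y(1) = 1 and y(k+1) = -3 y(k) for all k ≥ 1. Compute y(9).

y(2) = -3*1 = -3
y(3) = -3*(-3) = 9
y(4) = -3*9 = -27
y(5) = -3*(-27) = 81
y(6) = -3*81 = -243
y(7) = -3*(-243) = 729
y(8) = -3*729 = -2187
y(9) = -3*(-2187) = 6561

6561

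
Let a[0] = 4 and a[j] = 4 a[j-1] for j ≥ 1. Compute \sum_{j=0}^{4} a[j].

1364

a[1] = 4(4) = 16
a[2] = 4(16) = 64
a[3] = 4(64) = 256
a[4] = 4(256) = 1024
Sum = 4 + 16 + 64 + 256 + 1024 = 1364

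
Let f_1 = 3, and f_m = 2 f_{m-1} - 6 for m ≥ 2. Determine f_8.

-378

f_2 = 2*3 - 6 = 0
f_3 = 2*0 - 6 = -6
f_4 = 2*(-6) - 6 = -18
f_5 = 2*(-18) - 6 = -42
f_6 = 2*(-42) - 6 = -90
f_7 = 2*(-90) - 6 = -186
f_8 = 2*(-186) - 6 = -378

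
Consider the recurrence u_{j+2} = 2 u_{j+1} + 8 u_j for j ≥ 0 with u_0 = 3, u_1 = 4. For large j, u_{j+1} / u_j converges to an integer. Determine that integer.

The characteristic equation is r^2 - 2r - 8 = 0, which factors as (r - 4)(r + 2) = 0.
So the roots are 4 and -2. Since |4| > |-2| and the coefficient of 4^j is non-zero, the ratio tends to 4.

4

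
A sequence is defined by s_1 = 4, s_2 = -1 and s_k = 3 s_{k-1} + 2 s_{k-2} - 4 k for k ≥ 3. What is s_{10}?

s_3 = 3·(-1) + 2·4 - 12 = -7
s_4 = 3·(-7) + 2·(-1) - 16 = -39
s_5 = 3·(-39) + 2·(-7) - 20 = -151
s_6 = 3·(-151) + 2·(-39) - 24 = -555
s_7 = 3·(-555) + 2·(-151) - 28 = -1995
s_8 = 3·(-1995) + 2·(-555) - 32 = -7127
s_9 = 3·(-7127) + 2·(-1995) - 36 = -25407
s_{10} = 3·(-25407) + 2·(-7127) - 40 = -90515

-90515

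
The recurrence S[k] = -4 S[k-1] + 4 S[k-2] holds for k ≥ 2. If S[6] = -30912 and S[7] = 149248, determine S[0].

-7

Rearranging, S[k-2] = (S[k] + 4 S[k-1]) / 4.
S[5] = (149248 + 4·(-30912)) / 4 = 25600/4 = 6400
S[4] = (-30912 + 4·6400) / 4 = -5312/4 = -1328
S[3] = (6400 + 4·(-1328)) / 4 = 1088/4 = 272
S[2] = (-1328 + 4·272) / 4 = -240/4 = -60
S[1] = (272 + 4·(-60)) / 4 = 32/4 = 8
S[0] = (-60 + 4·8) / 4 = -28/4 = -7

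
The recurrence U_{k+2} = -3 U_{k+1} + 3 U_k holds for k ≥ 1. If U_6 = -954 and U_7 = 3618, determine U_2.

-4

Rearranging, U_{k-2} = (U_k + 3 U_{k-1}) / 3.
U_5 = (3618 + 3·(-954)) / 3 = 756/3 = 252
U_4 = (-954 + 3·252) / 3 = -198/3 = -66
U_3 = (252 + 3·(-66)) / 3 = 54/3 = 18
U_2 = (-66 + 3·18) / 3 = -12/3 = -4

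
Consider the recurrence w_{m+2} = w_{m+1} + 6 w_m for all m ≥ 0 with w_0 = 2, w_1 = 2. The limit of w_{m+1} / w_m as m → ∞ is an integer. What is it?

The characteristic equation is r^2 - r - 6 = 0, which factors as (r - 3)(r + 2) = 0.
So the roots are 3 and -2. Since |3| > |-2| and the coefficient of 3^m is non-zero, the ratio tends to 3.

3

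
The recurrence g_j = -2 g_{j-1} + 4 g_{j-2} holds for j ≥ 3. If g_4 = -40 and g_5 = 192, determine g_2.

4

Rearranging, g_{j-2} = (g_j + 2 g_{j-1}) / 4.
g_3 = (192 + 2(-40)) / 4 = 112/4 = 28
g_2 = (-40 + 2(28)) / 4 = 16/4 = 4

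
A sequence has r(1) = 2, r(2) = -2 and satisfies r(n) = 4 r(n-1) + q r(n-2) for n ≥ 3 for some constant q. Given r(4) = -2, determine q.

5

r(3) = -8 + 2q
r(4) = -32 + 6q
So -32 + 6q = -2, giving q = 5.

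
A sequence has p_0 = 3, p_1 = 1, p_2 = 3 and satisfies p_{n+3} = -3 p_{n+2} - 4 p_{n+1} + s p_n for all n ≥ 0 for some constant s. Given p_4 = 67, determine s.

-5

p_3 = -13 + 3s
p_4 = 27 - 8s
So 27 - 8s = 67, giving s = -5.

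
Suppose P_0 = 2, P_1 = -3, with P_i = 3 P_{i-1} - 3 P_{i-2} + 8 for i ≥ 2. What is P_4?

P_2 = 3*(-3) - 3*2 + 8 = -7
P_3 = 3*(-7) - 3*(-3) + 8 = -4
P_4 = 3*(-4) - 3*(-7) + 8 = 17

17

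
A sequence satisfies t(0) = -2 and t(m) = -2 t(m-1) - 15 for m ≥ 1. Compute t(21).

-6291461

The fixed point is -15/(1 + 2) = -5, so t(m) + 5 = -2(t(m-1) + 5).
Hence t(m) = 3·(-2)^m - 5.
t(21) = 3·(-2)^{21} - 5 = 3·-2097152 - 5 = -6291461.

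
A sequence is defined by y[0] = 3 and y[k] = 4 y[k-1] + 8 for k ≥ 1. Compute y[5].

5800

y[1] = 4·3 + 8 = 20
y[2] = 4·20 + 8 = 88
y[3] = 4·88 + 8 = 360
y[4] = 4·360 + 8 = 1448
y[5] = 4·1448 + 8 = 5800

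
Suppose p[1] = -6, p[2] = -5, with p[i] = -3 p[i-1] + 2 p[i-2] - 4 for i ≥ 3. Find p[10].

-16859

p[3] = -3·(-5) + 2·(-6) - 4 = -1
p[4] = -3·(-1) + 2·(-5) - 4 = -11
p[5] = -3·(-11) + 2·(-1) - 4 = 27
p[6] = -3·27 + 2·(-11) - 4 = -107
p[7] = -3·(-107) + 2·27 - 4 = 371
p[8] = -3·371 + 2·(-107) - 4 = -1331
p[9] = -3·(-1331) + 2·371 - 4 = 4731
p[10] = -3·4731 + 2·(-1331) - 4 = -16859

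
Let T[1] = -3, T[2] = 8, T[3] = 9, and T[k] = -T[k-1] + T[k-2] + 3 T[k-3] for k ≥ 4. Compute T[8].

T[4] = -9 + 8 + 3*(-3) = -10
T[5] = -(-10) + 9 + 3*8 = 43
T[6] = -43 + (-10) + 3*9 = -26
T[7] = -(-26) + 43 + 3*(-10) = 39
T[8] = -39 + (-26) + 3*43 = 64

64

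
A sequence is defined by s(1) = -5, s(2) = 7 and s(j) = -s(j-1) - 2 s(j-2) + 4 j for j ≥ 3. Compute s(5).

s(3) = -7 - 2·(-5) + 12 = 15
s(4) = -15 - 2·7 + 16 = -13
s(5) = -(-13) - 2·15 + 20 = 3

3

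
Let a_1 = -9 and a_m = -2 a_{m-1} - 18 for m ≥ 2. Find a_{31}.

The fixed point is -18/(1 + 2) = -6, so a_m + 6 = -2(a_{m-1} + 6).
Hence a_m = -3·(-2)^{m-1} - 6.
a_{31} = -3·(-2)^{30} - 6 = -3·1073741824 - 6 = -3221225478.

-3221225478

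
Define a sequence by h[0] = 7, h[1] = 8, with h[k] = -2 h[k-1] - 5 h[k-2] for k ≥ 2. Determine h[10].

h[2] = -2(8) - 5(7) = -51
h[3] = -2(-51) - 5(8) = 62
h[4] = -2(62) - 5(-51) = 131
h[5] = -2(131) - 5(62) = -572
h[6] = -2(-572) - 5(131) = 489
h[7] = -2(489) - 5(-572) = 1882
h[8] = -2(1882) - 5(489) = -6209
h[9] = -2(-6209) - 5(1882) = 3008
h[10] = -2(3008) - 5(-6209) = 25029

25029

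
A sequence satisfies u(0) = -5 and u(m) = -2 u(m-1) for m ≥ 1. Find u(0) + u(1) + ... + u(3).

25

u(1) = -2(-5) = 10
u(2) = -2(10) = -20
u(3) = -2(-20) = 40
Sum = (-5) + 10 + (-20) + 40 = 25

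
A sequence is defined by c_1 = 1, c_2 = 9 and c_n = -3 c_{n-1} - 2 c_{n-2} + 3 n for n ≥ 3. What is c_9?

-1865

c_3 = -3·9 - 2·1 + 9 = -20
c_4 = -3·(-20) - 2·9 + 12 = 54
c_5 = -3·54 - 2·(-20) + 15 = -107
c_6 = -3·(-107) - 2·54 + 18 = 231
c_7 = -3·231 - 2·(-107) + 21 = -458
c_8 = -3·(-458) - 2·231 + 24 = 936
c_9 = -3·936 - 2·(-458) + 27 = -1865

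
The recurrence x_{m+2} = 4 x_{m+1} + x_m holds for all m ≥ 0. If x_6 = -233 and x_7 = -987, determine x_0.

Rearranging, x_{m-2} = x_m - 4 x_{m-1}.
x_5 = -987 - 4*(-233) = -55
x_4 = -233 - 4*(-55) = -13
x_3 = -55 - 4*(-13) = -3
x_2 = -13 - 4*(-3) = -1
x_1 = -3 - 4*(-1) = 1
x_0 = -1 - 4*1 = -5

-5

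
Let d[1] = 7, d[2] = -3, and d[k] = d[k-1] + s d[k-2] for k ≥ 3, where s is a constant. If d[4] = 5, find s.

d[3] = -3 + 7s
d[4] = -3 + 4s
So -3 + 4s = 5, giving s = 2.

2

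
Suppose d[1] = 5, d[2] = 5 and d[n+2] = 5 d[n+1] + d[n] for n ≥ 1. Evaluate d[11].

15779505

d[3] = 5·5 + 5 = 30
d[4] = 5·30 + 5 = 155
d[5] = 5·155 + 30 = 805
d[6] = 5·805 + 155 = 4180
d[7] = 5·4180 + 805 = 21705
d[8] = 5·21705 + 4180 = 112705
d[9] = 5·112705 + 21705 = 585230
d[10] = 5·585230 + 112705 = 3038855
d[11] = 5·3038855 + 585230 = 15779505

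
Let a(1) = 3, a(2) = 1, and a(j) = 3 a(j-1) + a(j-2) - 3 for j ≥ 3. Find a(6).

a(3) = 3*1 + 3 - 3 = 3
a(4) = 3*3 + 1 - 3 = 7
a(5) = 3*7 + 3 - 3 = 21
a(6) = 3*21 + 7 - 3 = 67

67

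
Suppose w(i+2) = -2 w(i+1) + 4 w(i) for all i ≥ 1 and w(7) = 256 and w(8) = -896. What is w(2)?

-6

Rearranging, w(i-2) = (w(i) + 2 w(i-1)) / 4.
w(6) = (-896 + 2(256)) / 4 = -384/4 = -96
w(5) = (256 + 2(-96)) / 4 = 64/4 = 16
w(4) = (-96 + 2(16)) / 4 = -64/4 = -16
w(3) = (16 + 2(-16)) / 4 = -16/4 = -4
w(2) = (-16 + 2(-4)) / 4 = -24/4 = -6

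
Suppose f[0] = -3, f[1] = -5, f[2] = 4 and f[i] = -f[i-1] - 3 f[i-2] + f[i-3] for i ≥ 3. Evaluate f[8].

-111

f[3] = -4 - 3*(-5) + (-3) = 8
f[4] = -8 - 3*4 + (-5) = -25
f[5] = -(-25) - 3*8 + 4 = 5
f[6] = -5 - 3*(-25) + 8 = 78
f[7] = -78 - 3*5 + (-25) = -118
f[8] = -(-118) - 3*78 + 5 = -111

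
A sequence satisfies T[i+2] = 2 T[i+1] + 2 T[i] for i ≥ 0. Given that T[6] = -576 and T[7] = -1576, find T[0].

3

Rearranging, T[i-2] = (T[i] - 2 T[i-1]) / 2.
T[5] = (-1576 - 2(-576)) / 2 = -424/2 = -212
T[4] = (-576 - 2(-212)) / 2 = -152/2 = -76
T[3] = (-212 - 2(-76)) / 2 = -60/2 = -30
T[2] = (-76 - 2(-30)) / 2 = -16/2 = -8
T[1] = (-30 - 2(-8)) / 2 = -14/2 = -7
T[0] = (-8 - 2(-7)) / 2 = 6/2 = 3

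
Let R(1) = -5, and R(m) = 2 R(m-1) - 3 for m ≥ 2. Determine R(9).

R(2) = 2*(-5) - 3 = -13
R(3) = 2*(-13) - 3 = -29
R(4) = 2*(-29) - 3 = -61
R(5) = 2*(-61) - 3 = -125
R(6) = 2*(-125) - 3 = -253
R(7) = 2*(-253) - 3 = -509
R(8) = 2*(-509) - 3 = -1021
R(9) = 2*(-1021) - 3 = -2045

-2045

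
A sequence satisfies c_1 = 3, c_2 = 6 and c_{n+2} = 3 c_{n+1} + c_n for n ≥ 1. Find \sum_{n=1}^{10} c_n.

c_3 = 3·6 + 3 = 21
c_4 = 3·21 + 6 = 69
c_5 = 3·69 + 21 = 228
c_6 = 3·228 + 69 = 753
c_7 = 3·753 + 228 = 2487
c_8 = 3·2487 + 753 = 8214
c_9 = 3·8214 + 2487 = 27129
c_{10} = 3·27129 + 8214 = 89601
Sum = 3 + 6 + 21 + 69 + 228 + 753 + 2487 + 8214 + 27129 + 89601 = 128511

128511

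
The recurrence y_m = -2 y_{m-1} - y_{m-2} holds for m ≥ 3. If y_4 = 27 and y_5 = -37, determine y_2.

7

Rearranging, y_{m-2} = -(y_m + 2 y_{m-1}).
y_3 = -(-37 + 2(27)) = -17
y_2 = -(27 + 2(-17)) = 7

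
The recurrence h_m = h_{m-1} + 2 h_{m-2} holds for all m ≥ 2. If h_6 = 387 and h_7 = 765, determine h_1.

9

Rearranging, h_{m-2} = (h_m - h_{m-1}) / 2.
h_5 = (765 - 387) / 2 = 378/2 = 189
h_4 = (387 - 189) / 2 = 198/2 = 99
h_3 = (189 - 99) / 2 = 90/2 = 45
h_2 = (99 - 45) / 2 = 54/2 = 27
h_1 = (45 - 27) / 2 = 18/2 = 9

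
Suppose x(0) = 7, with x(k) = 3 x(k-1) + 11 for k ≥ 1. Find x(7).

27332

x(1) = 3·7 + 11 = 32
x(2) = 3·32 + 11 = 107
x(3) = 3·107 + 11 = 332
x(4) = 3·332 + 11 = 1007
x(5) = 3·1007 + 11 = 3032
x(6) = 3·3032 + 11 = 9107
x(7) = 3·9107 + 11 = 27332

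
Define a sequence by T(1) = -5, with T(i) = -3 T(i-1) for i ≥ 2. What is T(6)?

1215

T(2) = -3·(-5) = 15
T(3) = -3·15 = -45
T(4) = -3·(-45) = 135
T(5) = -3·135 = -405
T(6) = -3·(-405) = 1215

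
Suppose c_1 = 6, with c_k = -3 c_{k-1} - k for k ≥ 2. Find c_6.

c_2 = -3*6 - 2 = -20
c_3 = -3*(-20) - 3 = 57
c_4 = -3*57 - 4 = -175
c_5 = -3*(-175) - 5 = 520
c_6 = -3*520 - 6 = -1566

-1566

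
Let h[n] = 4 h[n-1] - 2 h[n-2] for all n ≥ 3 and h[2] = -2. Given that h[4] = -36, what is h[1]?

Let h[1] = y.
h[3] = -8 - 2y
h[4] = -28 - 8y
So -28 - 8y = -36, giving y = 1.

1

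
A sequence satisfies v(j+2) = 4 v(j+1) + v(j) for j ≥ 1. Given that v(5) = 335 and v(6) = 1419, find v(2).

3

Rearranging, v(j-2) = v(j) - 4 v(j-1).
v(4) = 1419 - 4·335 = 79
v(3) = 335 - 4·79 = 19
v(2) = 79 - 4·19 = 3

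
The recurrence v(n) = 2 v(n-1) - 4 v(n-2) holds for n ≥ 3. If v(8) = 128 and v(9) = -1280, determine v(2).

Rearranging, v(n-2) = (v(n) - 2 v(n-1)) / -4.
v(7) = (-1280 - 2·128) / -4 = -1536/-4 = 384
v(6) = (128 - 2·384) / -4 = -640/-4 = 160
v(5) = (384 - 2·160) / -4 = 64/-4 = -16
v(4) = (160 - 2·(-16)) / -4 = 192/-4 = -48
v(3) = (-16 - 2·(-48)) / -4 = 80/-4 = -20
v(2) = (-48 - 2·(-20)) / -4 = -8/-4 = 2

2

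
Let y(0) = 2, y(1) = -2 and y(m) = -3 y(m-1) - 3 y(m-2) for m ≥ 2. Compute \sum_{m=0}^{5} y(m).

y(2) = -3·(-2) - 3·2 = 0
y(3) = -3·0 - 3·(-2) = 6
y(4) = -3·6 - 3·0 = -18
y(5) = -3·(-18) - 3·6 = 36
Sum = 2 + (-2) + 0 + 6 + (-18) + 36 = 24

24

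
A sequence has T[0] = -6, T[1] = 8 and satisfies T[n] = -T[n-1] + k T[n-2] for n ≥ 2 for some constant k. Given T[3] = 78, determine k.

T[2] = -8 - 6k
T[3] = 8 + 14k
So 8 + 14k = 78, giving k = 5.

5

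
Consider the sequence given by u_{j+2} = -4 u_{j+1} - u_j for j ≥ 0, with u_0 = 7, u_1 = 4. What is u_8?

-63833

u_2 = -4*4 - 7 = -23
u_3 = -4*(-23) - 4 = 88
u_4 = -4*88 - (-23) = -329
u_5 = -4*(-329) - 88 = 1228
u_6 = -4*1228 - (-329) = -4583
u_7 = -4*(-4583) - 1228 = 17104
u_8 = -4*17104 - (-4583) = -63833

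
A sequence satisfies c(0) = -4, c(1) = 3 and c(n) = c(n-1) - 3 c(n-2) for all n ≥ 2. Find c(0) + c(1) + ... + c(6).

-16

c(2) = 3 - 3·(-4) = 15
c(3) = 15 - 3·3 = 6
c(4) = 6 - 3·15 = -39
c(5) = (-39) - 3·6 = -57
c(6) = (-57) - 3·(-39) = 60
Sum = (-4) + 3 + 15 + 6 + (-39) + (-57) + 60 = -16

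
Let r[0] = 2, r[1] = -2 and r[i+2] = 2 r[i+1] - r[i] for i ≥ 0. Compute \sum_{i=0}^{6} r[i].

r[2] = 2·(-2) - 2 = -6
r[3] = 2·(-6) - (-2) = -10
r[4] = 2·(-10) - (-6) = -14
r[5] = 2·(-14) - (-10) = -18
r[6] = 2·(-18) - (-14) = -22
Sum = 2 + (-2) + (-6) + (-10) + (-14) + (-18) + (-22) = -70

-70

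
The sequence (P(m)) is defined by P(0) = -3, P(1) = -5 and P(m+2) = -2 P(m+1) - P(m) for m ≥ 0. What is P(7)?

-53

P(2) = -2(-5) - (-3) = 13
P(3) = -2(13) - (-5) = -21
P(4) = -2(-21) - 13 = 29
P(5) = -2(29) - (-21) = -37
P(6) = -2(-37) - 29 = 45
P(7) = -2(45) - (-37) = -53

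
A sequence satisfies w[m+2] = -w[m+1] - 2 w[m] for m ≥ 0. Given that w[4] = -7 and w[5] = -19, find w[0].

4

Rearranging, w[m-2] = (w[m] + w[m-1]) / -2.
w[3] = (-19 + (-7)) / -2 = -26/-2 = 13
w[2] = (-7 + 13) / -2 = 6/-2 = -3
w[1] = (13 + (-3)) / -2 = 10/-2 = -5
w[0] = (-3 + (-5)) / -2 = -8/-2 = 4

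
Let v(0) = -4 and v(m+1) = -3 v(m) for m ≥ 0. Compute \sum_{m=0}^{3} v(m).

v(1) = -3*(-4) = 12
v(2) = -3*12 = -36
v(3) = -3*(-36) = 108
Sum = (-4) + 12 + (-36) + 108 = 80

80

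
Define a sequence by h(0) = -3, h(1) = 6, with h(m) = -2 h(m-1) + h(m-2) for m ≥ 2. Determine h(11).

h(2) = -2·6 + (-3) = -15
h(3) = -2·(-15) + 6 = 36
h(4) = -2·36 + (-15) = -87
h(5) = -2·(-87) + 36 = 210
h(6) = -2·210 + (-87) = -507
h(7) = -2·(-507) + 210 = 1224
h(8) = -2·1224 + (-507) = -2955
h(9) = -2·(-2955) + 1224 = 7134
h(10) = -2·7134 + (-2955) = -17223
h(11) = -2·(-17223) + 7134 = 41580

41580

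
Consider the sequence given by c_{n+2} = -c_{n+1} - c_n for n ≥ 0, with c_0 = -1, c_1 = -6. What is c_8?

7

c_2 = -(-6) - (-1) = 7
c_3 = -7 - (-6) = -1
c_4 = -(-1) - 7 = -6
c_5 = -(-6) - (-1) = 7
c_6 = -7 - (-6) = -1
c_7 = -(-1) - 7 = -6
c_8 = -(-6) - (-1) = 7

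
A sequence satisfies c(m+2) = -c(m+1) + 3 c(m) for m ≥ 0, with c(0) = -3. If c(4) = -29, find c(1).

-1

Let c(1) = w.
c(2) = -9 - w
c(3) = 9 + 4w
c(4) = -36 - 7w
So -36 - 7w = -29, giving w = -1.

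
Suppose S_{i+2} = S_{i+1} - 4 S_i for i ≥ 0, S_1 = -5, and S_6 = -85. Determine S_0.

-4

Let S_0 = v.
S_2 = -5 - 4v
S_3 = 15 - 4v
S_4 = 35 + 12v
S_5 = -25 + 28v
S_6 = -165 - 20v
So -165 - 20v = -85, giving v = -4.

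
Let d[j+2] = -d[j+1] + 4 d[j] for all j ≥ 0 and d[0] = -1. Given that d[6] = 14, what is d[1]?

-2

Let d[1] = w.
d[2] = -4 - w
d[3] = 4 + 5w
d[4] = -20 - 9w
d[5] = 36 + 29w
d[6] = -116 - 65w
So -116 - 65w = 14, giving w = -2.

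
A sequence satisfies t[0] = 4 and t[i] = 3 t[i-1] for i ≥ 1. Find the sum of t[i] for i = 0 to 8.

39364

t[1] = 3*4 = 12
t[2] = 3*12 = 36
t[3] = 3*36 = 108
t[4] = 3*108 = 324
t[5] = 3*324 = 972
t[6] = 3*972 = 2916
t[7] = 3*2916 = 8748
t[8] = 3*8748 = 26244
Sum = 4 + 12 + 36 + 108 + 324 + 972 + 2916 + 8748 + 26244 = 39364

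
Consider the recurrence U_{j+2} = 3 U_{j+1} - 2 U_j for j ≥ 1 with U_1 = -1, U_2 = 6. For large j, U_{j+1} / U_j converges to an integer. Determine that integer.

2

The characteristic equation is r^2 - 3r + 2 = 0, which factors as (r - 2)(r - 1) = 0.
So the roots are 2 and 1. Since |2| > |1| and the coefficient of 2^j is non-zero, the ratio tends to 2.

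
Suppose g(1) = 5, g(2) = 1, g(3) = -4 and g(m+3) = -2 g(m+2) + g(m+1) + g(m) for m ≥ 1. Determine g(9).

-815

g(4) = -2*(-4) + 1 + 5 = 14
g(5) = -2*14 + (-4) + 1 = -31
g(6) = -2*(-31) + 14 + (-4) = 72
g(7) = -2*72 + (-31) + 14 = -161
g(8) = -2*(-161) + 72 + (-31) = 363
g(9) = -2*363 + (-161) + 72 = -815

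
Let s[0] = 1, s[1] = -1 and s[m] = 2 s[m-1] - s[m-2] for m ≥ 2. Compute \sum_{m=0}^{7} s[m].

s[2] = 2·(-1) - 1 = -3
s[3] = 2·(-3) - (-1) = -5
s[4] = 2·(-5) - (-3) = -7
s[5] = 2·(-7) - (-5) = -9
s[6] = 2·(-9) - (-7) = -11
s[7] = 2·(-11) - (-9) = -13
Sum = 1 + (-1) + (-3) + (-5) + (-7) + (-9) + (-11) + (-13) = -48

-48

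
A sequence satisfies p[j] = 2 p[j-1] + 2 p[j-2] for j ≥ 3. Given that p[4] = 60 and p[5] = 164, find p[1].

Rearranging, p[j-2] = (p[j] - 2 p[j-1]) / 2.
p[3] = (164 - 2·60) / 2 = 44/2 = 22
p[2] = (60 - 2·22) / 2 = 16/2 = 8
p[1] = (22 - 2·8) / 2 = 6/2 = 3

3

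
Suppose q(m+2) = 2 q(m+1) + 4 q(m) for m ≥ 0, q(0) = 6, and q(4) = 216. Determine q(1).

1

Let q(1) = x.
q(2) = 24 + 2x
q(3) = 48 + 8x
q(4) = 192 + 24x
So 192 + 24x = 216, giving x = 1.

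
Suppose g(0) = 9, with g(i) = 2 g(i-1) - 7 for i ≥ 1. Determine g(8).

519

g(1) = 2·9 - 7 = 11
g(2) = 2·11 - 7 = 15
g(3) = 2·15 - 7 = 23
g(4) = 2·23 - 7 = 39
g(5) = 2·39 - 7 = 71
g(6) = 2·71 - 7 = 135
g(7) = 2·135 - 7 = 263
g(8) = 2·263 - 7 = 519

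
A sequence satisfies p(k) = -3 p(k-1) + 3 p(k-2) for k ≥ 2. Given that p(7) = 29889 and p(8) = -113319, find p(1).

Rearranging, p(k-2) = (p(k) + 3 p(k-1)) / 3.
p(6) = (-113319 + 3*29889) / 3 = -23652/3 = -7884
p(5) = (29889 + 3*(-7884)) / 3 = 6237/3 = 2079
p(4) = (-7884 + 3*2079) / 3 = -1647/3 = -549
p(3) = (2079 + 3*(-549)) / 3 = 432/3 = 144
p(2) = (-549 + 3*144) / 3 = -117/3 = -39
p(1) = (144 + 3*(-39)) / 3 = 27/3 = 9

9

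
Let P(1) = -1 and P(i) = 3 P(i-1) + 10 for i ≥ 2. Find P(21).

13947137599

The fixed point is 10/(1 - 3) = -5, so P(i) + 5 = 3(P(i-1) + 5).
Hence P(i) = 4·3^{i-1} - 5.
P(21) = 4·3^{20} - 5 = 4·3486784401 - 5 = 13947137599.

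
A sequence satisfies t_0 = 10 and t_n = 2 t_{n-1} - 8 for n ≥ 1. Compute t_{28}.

536870920

The fixed point is -8/(1 - 2) = 8, so t_n - 8 = 2(t_{n-1} - 8).
Hence t_n = 2·2^n + 8.
t_{28} = 2·2^{28} + 8 = 2·268435456 + 8 = 536870920.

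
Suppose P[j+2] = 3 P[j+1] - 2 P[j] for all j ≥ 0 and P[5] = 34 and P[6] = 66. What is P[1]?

Rearranging, P[j-2] = (P[j] - 3 P[j-1]) / -2.
P[4] = (66 - 3*34) / -2 = -36/-2 = 18
P[3] = (34 - 3*18) / -2 = -20/-2 = 10
P[2] = (18 - 3*10) / -2 = -12/-2 = 6
P[1] = (10 - 3*6) / -2 = -8/-2 = 4

4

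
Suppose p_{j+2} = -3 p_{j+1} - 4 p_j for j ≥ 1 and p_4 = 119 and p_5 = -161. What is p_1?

Rearranging, p_{j-2} = (p_j + 3 p_{j-1}) / -4.
p_3 = (-161 + 3*119) / -4 = 196/-4 = -49
p_2 = (119 + 3*(-49)) / -4 = -28/-4 = 7
p_1 = (-49 + 3*7) / -4 = -28/-4 = 7

7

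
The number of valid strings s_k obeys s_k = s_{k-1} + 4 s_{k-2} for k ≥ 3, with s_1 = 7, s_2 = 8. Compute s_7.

1332

s_3 = 8 + 4(7) = 36
s_4 = 36 + 4(8) = 68
s_5 = 68 + 4(36) = 212
s_6 = 212 + 4(68) = 484
s_7 = 484 + 4(212) = 1332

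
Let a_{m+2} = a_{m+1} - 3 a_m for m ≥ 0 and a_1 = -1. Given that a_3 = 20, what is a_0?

-6

Let a_0 = x.
a_2 = -1 - 3x
a_3 = 2 - 3x
So 2 - 3x = 20, giving x = -6.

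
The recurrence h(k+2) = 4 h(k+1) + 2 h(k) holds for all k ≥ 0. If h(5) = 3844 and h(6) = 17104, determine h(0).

Rearranging, h(k-2) = (h(k) - 4 h(k-1)) / 2.
h(4) = (17104 - 4(3844)) / 2 = 1728/2 = 864
h(3) = (3844 - 4(864)) / 2 = 388/2 = 194
h(2) = (864 - 4(194)) / 2 = 88/2 = 44
h(1) = (194 - 4(44)) / 2 = 18/2 = 9
h(0) = (44 - 4(9)) / 2 = 8/2 = 4

4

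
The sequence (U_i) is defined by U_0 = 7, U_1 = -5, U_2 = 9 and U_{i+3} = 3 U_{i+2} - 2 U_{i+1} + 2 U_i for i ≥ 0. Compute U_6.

U_3 = 3·9 - 2·(-5) + 2·7 = 51
U_4 = 3·51 - 2·9 + 2·(-5) = 125
U_5 = 3·125 - 2·51 + 2·9 = 291
U_6 = 3·291 - 2·125 + 2·51 = 725

725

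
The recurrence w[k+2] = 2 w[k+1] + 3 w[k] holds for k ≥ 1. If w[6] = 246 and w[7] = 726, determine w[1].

Rearranging, w[k-2] = (w[k] - 2 w[k-1]) / 3.
w[5] = (726 - 2·246) / 3 = 234/3 = 78
w[4] = (246 - 2·78) / 3 = 90/3 = 30
w[3] = (78 - 2·30) / 3 = 18/3 = 6
w[2] = (30 - 2·6) / 3 = 18/3 = 6
w[1] = (6 - 2·6) / 3 = -6/3 = -2

-2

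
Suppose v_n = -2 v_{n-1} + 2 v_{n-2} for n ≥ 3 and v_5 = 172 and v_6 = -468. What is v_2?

-7

Rearranging, v_{n-2} = (v_n + 2 v_{n-1}) / 2.
v_4 = (-468 + 2*172) / 2 = -124/2 = -62
v_3 = (172 + 2*(-62)) / 2 = 48/2 = 24
v_2 = (-62 + 2*24) / 2 = -14/2 = -7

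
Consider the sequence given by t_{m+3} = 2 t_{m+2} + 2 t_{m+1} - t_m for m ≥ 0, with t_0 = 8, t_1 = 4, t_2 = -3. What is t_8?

-979

t_3 = 2·(-3) + 2·4 - 8 = -6
t_4 = 2·(-6) + 2·(-3) - 4 = -22
t_5 = 2·(-22) + 2·(-6) - (-3) = -53
t_6 = 2·(-53) + 2·(-22) - (-6) = -144
t_7 = 2·(-144) + 2·(-53) - (-22) = -372
t_8 = 2·(-372) + 2·(-144) - (-53) = -979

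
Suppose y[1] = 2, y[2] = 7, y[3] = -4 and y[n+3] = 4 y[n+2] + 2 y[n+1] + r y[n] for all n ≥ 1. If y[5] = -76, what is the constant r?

y[4] = -2 + 2r
y[5] = -16 + 15r
So -16 + 15r = -76, giving r = -4.

-4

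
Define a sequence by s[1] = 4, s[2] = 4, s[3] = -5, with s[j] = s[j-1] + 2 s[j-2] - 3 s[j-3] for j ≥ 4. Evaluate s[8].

s[4] = (-5) + 2·4 - 3·4 = -9
s[5] = (-9) + 2·(-5) - 3·4 = -31
s[6] = (-31) + 2·(-9) - 3·(-5) = -34
s[7] = (-34) + 2·(-31) - 3·(-9) = -69
s[8] = (-69) + 2·(-34) - 3·(-31) = -44

-44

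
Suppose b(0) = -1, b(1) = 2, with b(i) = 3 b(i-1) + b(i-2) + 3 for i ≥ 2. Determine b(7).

b(2) = 3(2) + (-1) + 3 = 8
b(3) = 3(8) + 2 + 3 = 29
b(4) = 3(29) + 8 + 3 = 98
b(5) = 3(98) + 29 + 3 = 326
b(6) = 3(326) + 98 + 3 = 1079
b(7) = 3(1079) + 326 + 3 = 3566

3566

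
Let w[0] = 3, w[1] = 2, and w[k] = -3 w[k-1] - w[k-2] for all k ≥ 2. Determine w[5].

173

w[2] = -3*2 - 3 = -9
w[3] = -3*(-9) - 2 = 25
w[4] = -3*25 - (-9) = -66
w[5] = -3*(-66) - 25 = 173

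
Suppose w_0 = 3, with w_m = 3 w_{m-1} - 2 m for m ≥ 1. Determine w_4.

127

w_1 = 3(3) - 2 = 7
w_2 = 3(7) - 4 = 17
w_3 = 3(17) - 6 = 45
w_4 = 3(45) - 8 = 127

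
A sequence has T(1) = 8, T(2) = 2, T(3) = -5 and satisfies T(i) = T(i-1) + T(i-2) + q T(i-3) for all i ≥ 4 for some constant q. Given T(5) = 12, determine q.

T(4) = -3 + 8q
T(5) = -8 + 10q
So -8 + 10q = 12, giving q = 2.

2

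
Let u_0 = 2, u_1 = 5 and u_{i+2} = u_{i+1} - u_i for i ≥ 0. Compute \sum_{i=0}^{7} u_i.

7

u_2 = 5 - 2 = 3
u_3 = 3 - 5 = -2
u_4 = (-2) - 3 = -5
u_5 = (-5) - (-2) = -3
u_6 = (-3) - (-5) = 2
u_7 = 2 - (-3) = 5
Sum = 2 + 5 + 3 + (-2) + (-5) + (-3) + 2 + 5 = 7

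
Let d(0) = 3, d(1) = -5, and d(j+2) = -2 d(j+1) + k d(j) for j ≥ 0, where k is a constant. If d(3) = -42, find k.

d(2) = 10 + 3k
d(3) = -20 - 11k
So -20 - 11k = -42, giving k = 2.

2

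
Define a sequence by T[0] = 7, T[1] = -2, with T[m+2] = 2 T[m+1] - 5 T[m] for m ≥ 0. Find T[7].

T[2] = 2(-2) - 5(7) = -39
T[3] = 2(-39) - 5(-2) = -68
T[4] = 2(-68) - 5(-39) = 59
T[5] = 2(59) - 5(-68) = 458
T[6] = 2(458) - 5(59) = 621
T[7] = 2(621) - 5(458) = -1048

-1048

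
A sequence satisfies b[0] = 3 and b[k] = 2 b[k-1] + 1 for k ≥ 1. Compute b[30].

The fixed point is 1/(1 - 2) = -1, so b[k] + 1 = 2(b[k-1] + 1).
Hence b[k] = 4·2^k - 1.
b[30] = 4·2^{30} - 1 = 4·1073741824 - 1 = 4294967295.

4294967295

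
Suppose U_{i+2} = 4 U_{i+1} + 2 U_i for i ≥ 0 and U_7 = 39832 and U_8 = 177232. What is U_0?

Rearranging, U_{i-2} = (U_i - 4 U_{i-1}) / 2.
U_6 = (177232 - 4(39832)) / 2 = 17904/2 = 8952
U_5 = (39832 - 4(8952)) / 2 = 4024/2 = 2012
U_4 = (8952 - 4(2012)) / 2 = 904/2 = 452
U_3 = (2012 - 4(452)) / 2 = 204/2 = 102
U_2 = (452 - 4(102)) / 2 = 44/2 = 22
U_1 = (102 - 4(22)) / 2 = 14/2 = 7
U_0 = (22 - 4(7)) / 2 = -6/2 = -3

-3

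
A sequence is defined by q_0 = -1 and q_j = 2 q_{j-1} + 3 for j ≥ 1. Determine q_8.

q_1 = 2·(-1) + 3 = 1
q_2 = 2·1 + 3 = 5
q_3 = 2·5 + 3 = 13
q_4 = 2·13 + 3 = 29
q_5 = 2·29 + 3 = 61
q_6 = 2·61 + 3 = 125
q_7 = 2·125 + 3 = 253
q_8 = 2·253 + 3 = 509

509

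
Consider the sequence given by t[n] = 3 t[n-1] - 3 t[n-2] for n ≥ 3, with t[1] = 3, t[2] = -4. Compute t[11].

2430

t[3] = 3(-4) - 3(3) = -21
t[4] = 3(-21) - 3(-4) = -51
t[5] = 3(-51) - 3(-21) = -90
t[6] = 3(-90) - 3(-51) = -117
t[7] = 3(-117) - 3(-90) = -81
t[8] = 3(-81) - 3(-117) = 108
t[9] = 3(108) - 3(-81) = 567
t[10] = 3(567) - 3(108) = 1377
t[11] = 3(1377) - 3(567) = 2430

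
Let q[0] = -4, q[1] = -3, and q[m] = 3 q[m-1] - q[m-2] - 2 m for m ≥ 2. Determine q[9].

q[2] = 3(-3) - (-4) - 4 = -9
q[3] = 3(-9) - (-3) - 6 = -30
q[4] = 3(-30) - (-9) - 8 = -89
q[5] = 3(-89) - (-30) - 10 = -247
q[6] = 3(-247) - (-89) - 12 = -664
q[7] = 3(-664) - (-247) - 14 = -1759
q[8] = 3(-1759) - (-664) - 16 = -4629
q[9] = 3(-4629) - (-1759) - 18 = -12146

-12146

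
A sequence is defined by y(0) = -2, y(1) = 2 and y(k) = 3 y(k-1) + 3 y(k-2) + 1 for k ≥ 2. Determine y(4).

34

y(2) = 3(2) + 3(-2) + 1 = 1
y(3) = 3(1) + 3(2) + 1 = 10
y(4) = 3(10) + 3(1) + 1 = 34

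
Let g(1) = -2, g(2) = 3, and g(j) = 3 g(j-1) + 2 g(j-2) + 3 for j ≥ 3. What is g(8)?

g(3) = 3*3 + 2*(-2) + 3 = 8
g(4) = 3*8 + 2*3 + 3 = 33
g(5) = 3*33 + 2*8 + 3 = 118
g(6) = 3*118 + 2*33 + 3 = 423
g(7) = 3*423 + 2*118 + 3 = 1508
g(8) = 3*1508 + 2*423 + 3 = 5373

5373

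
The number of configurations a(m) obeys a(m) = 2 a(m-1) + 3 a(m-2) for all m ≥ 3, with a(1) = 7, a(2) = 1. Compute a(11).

a(3) = 2·1 + 3·7 = 23
a(4) = 2·23 + 3·1 = 49
a(5) = 2·49 + 3·23 = 167
a(6) = 2·167 + 3·49 = 481
a(7) = 2·481 + 3·167 = 1463
a(8) = 2·1463 + 3·481 = 4369
a(9) = 2·4369 + 3·1463 = 13127
a(10) = 2·13127 + 3·4369 = 39361
a(11) = 2·39361 + 3·13127 = 118103

118103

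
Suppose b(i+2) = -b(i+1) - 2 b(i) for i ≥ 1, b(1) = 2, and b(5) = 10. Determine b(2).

2

Let b(2) = v.
b(3) = -4 - v
b(4) = 4 - v
b(5) = 4 + 3v
So 4 + 3v = 10, giving v = 2.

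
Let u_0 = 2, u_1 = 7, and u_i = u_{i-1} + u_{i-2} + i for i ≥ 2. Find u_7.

173

u_2 = 7 + 2 + 2 = 11
u_3 = 11 + 7 + 3 = 21
u_4 = 21 + 11 + 4 = 36
u_5 = 36 + 21 + 5 = 62
u_6 = 62 + 36 + 6 = 104
u_7 = 104 + 62 + 7 = 173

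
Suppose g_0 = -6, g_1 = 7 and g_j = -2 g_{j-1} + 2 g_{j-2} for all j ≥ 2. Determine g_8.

g_2 = -2(7) + 2(-6) = -26
g_3 = -2(-26) + 2(7) = 66
g_4 = -2(66) + 2(-26) = -184
g_5 = -2(-184) + 2(66) = 500
g_6 = -2(500) + 2(-184) = -1368
g_7 = -2(-1368) + 2(500) = 3736
g_8 = -2(3736) + 2(-1368) = -10208

-10208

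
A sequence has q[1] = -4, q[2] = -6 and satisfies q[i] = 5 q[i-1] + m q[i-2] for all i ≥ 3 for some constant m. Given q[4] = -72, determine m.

-3

q[3] = -30 - 4m
q[4] = -150 - 26m
So -150 - 26m = -72, giving m = -3.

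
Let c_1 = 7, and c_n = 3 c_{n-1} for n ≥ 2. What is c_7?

c_2 = 3(7) = 21
c_3 = 3(21) = 63
c_4 = 3(63) = 189
c_5 = 3(189) = 567
c_6 = 3(567) = 1701
c_7 = 3(1701) = 5103

5103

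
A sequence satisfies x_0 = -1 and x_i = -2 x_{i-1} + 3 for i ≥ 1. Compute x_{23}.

The fixed point is 3/(1 + 2) = 1, so x_i - 1 = -2(x_{i-1} - 1).
Hence x_i = -2·(-2)^i + 1.
x_{23} = -2·(-2)^{23} + 1 = -2·-8388608 + 1 = 16777217.

16777217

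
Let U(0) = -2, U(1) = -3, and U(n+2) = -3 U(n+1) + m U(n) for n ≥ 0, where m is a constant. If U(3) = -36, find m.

U(2) = 9 - 2m
U(3) = -27 + 3m
So -27 + 3m = -36, giving m = -3.

-3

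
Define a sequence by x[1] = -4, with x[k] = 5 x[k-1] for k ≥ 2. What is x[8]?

-312500

x[2] = 5(-4) = -20
x[3] = 5(-20) = -100
x[4] = 5(-100) = -500
x[5] = 5(-500) = -2500
x[6] = 5(-2500) = -12500
x[7] = 5(-12500) = -62500
x[8] = 5(-62500) = -312500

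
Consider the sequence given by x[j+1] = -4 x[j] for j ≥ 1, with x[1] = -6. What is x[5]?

-1536

x[2] = -4·(-6) = 24
x[3] = -4·24 = -96
x[4] = -4·(-96) = 384
x[5] = -4·384 = -1536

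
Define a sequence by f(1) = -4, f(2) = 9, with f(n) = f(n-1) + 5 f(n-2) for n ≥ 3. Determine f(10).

4954

f(3) = 9 + 5·(-4) = -11
f(4) = (-11) + 5·9 = 34
f(5) = 34 + 5·(-11) = -21
f(6) = (-21) + 5·34 = 149
f(7) = 149 + 5·(-21) = 44
f(8) = 44 + 5·149 = 789
f(9) = 789 + 5·44 = 1009
f(10) = 1009 + 5·789 = 4954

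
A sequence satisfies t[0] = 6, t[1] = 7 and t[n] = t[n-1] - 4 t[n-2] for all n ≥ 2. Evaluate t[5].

203

t[2] = 7 - 4·6 = -17
t[3] = (-17) - 4·7 = -45
t[4] = (-45) - 4·(-17) = 23
t[5] = 23 - 4·(-45) = 203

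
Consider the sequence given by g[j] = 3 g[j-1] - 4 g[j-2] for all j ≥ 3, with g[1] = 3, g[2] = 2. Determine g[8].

g[3] = 3*2 - 4*3 = -6
g[4] = 3*(-6) - 4*2 = -26
g[5] = 3*(-26) - 4*(-6) = -54
g[6] = 3*(-54) - 4*(-26) = -58
g[7] = 3*(-58) - 4*(-54) = 42
g[8] = 3*42 - 4*(-58) = 358

358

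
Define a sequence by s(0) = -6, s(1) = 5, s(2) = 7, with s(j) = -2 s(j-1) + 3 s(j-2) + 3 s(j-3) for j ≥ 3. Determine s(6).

499

s(3) = -2*7 + 3*5 + 3*(-6) = -17
s(4) = -2*(-17) + 3*7 + 3*5 = 70
s(5) = -2*70 + 3*(-17) + 3*7 = -170
s(6) = -2*(-170) + 3*70 + 3*(-17) = 499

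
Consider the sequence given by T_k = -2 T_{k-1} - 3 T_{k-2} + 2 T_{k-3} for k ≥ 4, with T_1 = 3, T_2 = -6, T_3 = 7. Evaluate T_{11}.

-2057

T_4 = -2·7 - 3·(-6) + 2·3 = 10
T_5 = -2·10 - 3·7 + 2·(-6) = -53
T_6 = -2·(-53) - 3·10 + 2·7 = 90
T_7 = -2·90 - 3·(-53) + 2·10 = -1
T_8 = -2·(-1) - 3·90 + 2·(-53) = -374
T_9 = -2·(-374) - 3·(-1) + 2·90 = 931
T_{10} = -2·931 - 3·(-374) + 2·(-1) = -742
T_{11} = -2·(-742) - 3·931 + 2·(-374) = -2057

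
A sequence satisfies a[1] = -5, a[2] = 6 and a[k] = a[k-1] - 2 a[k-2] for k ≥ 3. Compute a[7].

a[3] = 6 - 2(-5) = 16
a[4] = 16 - 2(6) = 4
a[5] = 4 - 2(16) = -28
a[6] = (-28) - 2(4) = -36
a[7] = (-36) - 2(-28) = 20

20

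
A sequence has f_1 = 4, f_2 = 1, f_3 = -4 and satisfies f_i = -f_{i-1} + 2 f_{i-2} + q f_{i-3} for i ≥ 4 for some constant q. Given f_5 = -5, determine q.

-3

f_4 = 6 + 4q
f_5 = -14 - 3q
So -14 - 3q = -5, giving q = -3.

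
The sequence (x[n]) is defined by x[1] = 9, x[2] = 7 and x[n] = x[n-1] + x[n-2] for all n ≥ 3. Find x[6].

62

x[3] = 7 + 9 = 16
x[4] = 16 + 7 = 23
x[5] = 23 + 16 = 39
x[6] = 39 + 23 = 62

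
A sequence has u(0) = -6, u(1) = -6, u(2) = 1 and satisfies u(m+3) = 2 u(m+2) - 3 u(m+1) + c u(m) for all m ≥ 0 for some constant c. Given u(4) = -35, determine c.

4

u(3) = 20 - 6c
u(4) = 37 - 18c
So 37 - 18c = -35, giving c = 4.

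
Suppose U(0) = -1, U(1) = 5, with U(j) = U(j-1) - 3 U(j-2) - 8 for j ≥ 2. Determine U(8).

-336

U(2) = 5 - 3(-1) - 8 = 0
U(3) = 0 - 3(5) - 8 = -23
U(4) = (-23) - 3(0) - 8 = -31
U(5) = (-31) - 3(-23) - 8 = 30
U(6) = 30 - 3(-31) - 8 = 115
U(7) = 115 - 3(30) - 8 = 17
U(8) = 17 - 3(115) - 8 = -336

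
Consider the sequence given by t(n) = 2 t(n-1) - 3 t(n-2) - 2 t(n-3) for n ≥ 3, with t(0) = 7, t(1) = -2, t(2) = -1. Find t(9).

t(3) = 2(-1) - 3(-2) - 2(7) = -10
t(4) = 2(-10) - 3(-1) - 2(-2) = -13
t(5) = 2(-13) - 3(-10) - 2(-1) = 6
t(6) = 2(6) - 3(-13) - 2(-10) = 71
t(7) = 2(71) - 3(6) - 2(-13) = 150
t(8) = 2(150) - 3(71) - 2(6) = 75
t(9) = 2(75) - 3(150) - 2(71) = -442

-442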